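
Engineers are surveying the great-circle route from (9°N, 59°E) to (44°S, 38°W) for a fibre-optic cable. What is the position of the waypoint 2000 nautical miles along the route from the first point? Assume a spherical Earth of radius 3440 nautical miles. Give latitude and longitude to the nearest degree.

≈ (14°S, 35°E)

The haversine formula gives a central angle δ ≈ 1.767 rad (101.3°) between the endpoints. The total great-circle distance is δ·R ≈ 1.767 × 3440 ≈ 6080 nmi, so the target fraction is f = 2000/6080 ≈ 0.329.
Interpolate at f ≈ 0.329 with slerp weights a = sin((1−f)δ)/sin δ ≈ 0.945, b = sin(fδ)/sin δ ≈ 0.560.
p = a·p₁ + b·p₂ ≈ (0.798, 0.552, -0.241); φ = arcsin(p_z) ≈ -13.95°, λ = atan2(p_y, p_x) ≈ 34.67°.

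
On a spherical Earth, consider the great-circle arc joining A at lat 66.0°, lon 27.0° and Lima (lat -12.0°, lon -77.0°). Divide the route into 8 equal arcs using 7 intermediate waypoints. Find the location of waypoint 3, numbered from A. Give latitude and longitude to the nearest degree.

≈ lat 47°, lon -43°

From cos δ = sin φ₁ sin φ₂ + cos φ₁ cos φ₂ cos Δλ, the central angle is δ ≈ 1.861 rad (106.6°).
Interpolate at f = 3/8 with slerp weights a = sin((1−f)δ)/sin δ ≈ 0.958, b = sin(fδ)/sin δ ≈ 0.671.
p = a·p₁ + b·p₂ ≈ (0.495, -0.462, 0.736); φ = arcsin(p_z) ≈ 47.38°, λ = atan2(p_y, p_x) ≈ -43.05°.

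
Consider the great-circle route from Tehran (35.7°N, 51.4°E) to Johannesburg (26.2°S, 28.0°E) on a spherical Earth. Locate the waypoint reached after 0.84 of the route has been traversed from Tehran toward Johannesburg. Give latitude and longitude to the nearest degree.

Write both endpoints as unit vectors p₁, p₂ with components (cos φ cos λ, cos φ sin λ, sin φ).
The central angle between the endpoints is δ = arccos(p₁·p₂) ≈ 1.147 rad (65.7°).
Interpolate at f = 0.84 with slerp weights a = sin((1−f)δ)/sin δ ≈ 0.200, b = sin(fδ)/sin δ ≈ 0.901.
p = a·p₁ + b·p₂ ≈ (0.815, 0.507, -0.281); φ = arcsin(p_z) ≈ -16.31°, λ = atan2(p_y, p_x) ≈ 31.86°.

≈ 16°S, 32°E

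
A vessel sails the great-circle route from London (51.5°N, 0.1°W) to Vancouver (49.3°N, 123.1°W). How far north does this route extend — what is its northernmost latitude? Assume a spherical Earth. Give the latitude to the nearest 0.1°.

≈ 68.5°N

The great circle lies in the plane with unit normal n̂ = (p₁ × p₂)/|p₁ × p₂|.
Here n̂_z ≈ -0.367; the vertex latitude is φ_max = arccos|n̂_z| ≈ 68.5°.
Check via Clairaut: cos φ_max = |cos φ₁| · sin C = cos(51.5°)·sin(36.1°) ≈ 0.367, again giving ≈ 68.5°.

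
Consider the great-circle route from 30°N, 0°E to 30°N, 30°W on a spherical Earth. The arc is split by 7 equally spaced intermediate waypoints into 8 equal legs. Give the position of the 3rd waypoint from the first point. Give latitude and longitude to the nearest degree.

Convert each endpoint to a unit vector on the sphere (x = cos φ cos λ, y = cos φ sin λ, z = sin φ).
The central angle between the endpoints is δ = arccos(p₁·p₂) ≈ 0.452 rad (25.9°).
Interpolate at f = 3/8 with slerp weights a = sin((1−f)δ)/sin δ ≈ 0.638, b = sin(fδ)/sin δ ≈ 0.386.
p = a·p₁ + b·p₂ ≈ (0.842, -0.167, 0.512); φ = arcsin(p_z) ≈ 30.81°, λ = atan2(p_y, p_x) ≈ -11.23°.

≈ 31°N, 11°W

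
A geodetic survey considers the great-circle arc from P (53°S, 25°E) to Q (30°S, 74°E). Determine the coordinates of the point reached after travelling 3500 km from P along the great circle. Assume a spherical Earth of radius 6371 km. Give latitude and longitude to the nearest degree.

Convert each endpoint to a unit vector on the sphere (x = cos φ cos λ, y = cos φ sin λ, z = sin φ).
The central angle between the endpoints is δ = arccos(p₁·p₂) ≈ 0.736 rad (42.2°). The total great-circle distance is δ·R ≈ 0.736 × 6371 ≈ 4688 km, so the target fraction is f = 3500/4688 ≈ 0.747.
Interpolate at f ≈ 0.747 with slerp weights a = sin((1−f)δ)/sin δ ≈ 0.276, b = sin(fδ)/sin δ ≈ 0.778.
p = a·p₁ + b·p₂ ≈ (0.336, 0.718, -0.610); φ = arcsin(p_z) ≈ -37.56°, λ = atan2(p_y, p_x) ≈ 64.89°.

≈ (38°S, 65°E)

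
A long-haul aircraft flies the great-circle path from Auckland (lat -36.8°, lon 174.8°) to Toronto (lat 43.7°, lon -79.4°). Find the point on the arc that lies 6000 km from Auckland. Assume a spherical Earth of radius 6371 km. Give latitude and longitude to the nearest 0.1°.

Convert each endpoint to a unit vector on the sphere (x = cos φ cos λ, y = cos φ sin λ, z = sin φ).
The central angle between the endpoints is δ = arccos(p₁·p₂) ≈ 2.179 rad (124.9°). The total great-circle distance is δ·R ≈ 2.179 × 6371 ≈ 13883 km, so the target fraction is f = 6000/13883 ≈ 0.432.
Interpolate at f ≈ 0.432 with slerp weights a = sin((1−f)δ)/sin δ ≈ 1.151, b = sin(fδ)/sin δ ≈ 0.985.
p = a·p₁ + b·p₂ ≈ (-0.787, -0.617, -0.009); φ = arcsin(p_z) ≈ -0.52°, λ = atan2(p_y, p_x) ≈ -141.93°.

≈ lat -0.5°, lon -141.9°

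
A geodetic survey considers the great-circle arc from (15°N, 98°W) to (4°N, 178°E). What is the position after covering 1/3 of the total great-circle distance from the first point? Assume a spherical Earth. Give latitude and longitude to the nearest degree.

The haversine formula gives a central angle δ ≈ 1.452 rad (83.2°) between the endpoints.
Interpolate at f = 1/3 with slerp weights a = sin((1−f)δ)/sin δ ≈ 0.830, b = sin(fδ)/sin δ ≈ 0.469.
p = a·p₁ + b·p₂ ≈ (-0.579, -0.777, 0.247); φ = arcsin(p_z) ≈ 14.32°, λ = atan2(p_y, p_x) ≈ -126.67°.

≈ (14°N, 127°W)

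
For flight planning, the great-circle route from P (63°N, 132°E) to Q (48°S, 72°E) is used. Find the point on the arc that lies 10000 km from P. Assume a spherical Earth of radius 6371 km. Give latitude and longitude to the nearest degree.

Convert each endpoint to a unit vector on the sphere (x = cos φ cos λ, y = cos φ sin λ, z = sin φ).
The central angle between the endpoints is δ = arccos(p₁·p₂) ≈ 2.106 rad (120.7°). The total great-circle distance is δ·R ≈ 2.106 × 6371 ≈ 13419 km, so the target fraction is f = 10000/13419 ≈ 0.745.
Interpolate at f ≈ 0.745 with slerp weights a = sin((1−f)δ)/sin δ ≈ 0.594, b = sin(fδ)/sin δ ≈ 1.163.
p = a·p₁ + b·p₂ ≈ (0.060, 0.941, -0.334); φ = arcsin(p_z) ≈ -19.54°, λ = atan2(p_y, p_x) ≈ 86.36°.

≈ (20°S, 86°E)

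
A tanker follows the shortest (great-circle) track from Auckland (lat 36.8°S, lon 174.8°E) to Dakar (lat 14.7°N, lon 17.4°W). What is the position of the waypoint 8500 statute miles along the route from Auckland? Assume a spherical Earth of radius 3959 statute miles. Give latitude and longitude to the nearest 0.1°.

≈ lat 15.0°S, lon 30.4°W

Write both endpoints as unit vectors p₁, p₂ with components (cos φ cos λ, cos φ sin λ, sin φ).
The central angle between the endpoints is δ = arccos(p₁·p₂) ≈ 2.712 rad (155.4°). The total great-circle distance is δ·R ≈ 2.712 × 3959 ≈ 10736 mi, so the target fraction is f = 8500/10736 ≈ 0.792.
Interpolate at f ≈ 0.792 with slerp weights a = sin((1−f)δ)/sin δ ≈ 1.284, b = sin(fδ)/sin δ ≈ 2.012.
p = a·p₁ + b·p₂ ≈ (0.833, -0.489, -0.259); φ = arcsin(p_z) ≈ -14.99°, λ = atan2(p_y, p_x) ≈ -30.40°.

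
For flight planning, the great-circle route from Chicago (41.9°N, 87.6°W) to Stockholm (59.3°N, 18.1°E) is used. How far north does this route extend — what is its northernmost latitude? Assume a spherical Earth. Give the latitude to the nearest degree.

The great circle lies in the plane with unit normal n̂ = (p₁ × p₂)/|p₁ × p₂|.
Here n̂_z ≈ +0.415; the vertex latitude is φ_max = arccos|n̂_z| ≈ 65.5°.
Check via Clairaut: cos φ_max = |cos φ₁| · sin C = cos(41.9°)·sin(33.9°) ≈ 0.415, again giving ≈ 65.5°.

≈ 65°N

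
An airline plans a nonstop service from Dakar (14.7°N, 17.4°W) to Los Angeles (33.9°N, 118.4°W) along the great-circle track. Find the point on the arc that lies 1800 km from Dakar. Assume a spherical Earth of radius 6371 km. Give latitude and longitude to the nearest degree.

≈ 24°N, 32°W

The haversine formula gives a central angle δ ≈ 1.582 rad (90.7°) between the endpoints. The total great-circle distance is δ·R ≈ 1.582 × 6371 ≈ 10082 km, so the target fraction is f = 1800/10082 ≈ 0.179.
Interpolate at f ≈ 0.179 with slerp weights a = sin((1−f)δ)/sin δ ≈ 0.964, b = sin(fδ)/sin δ ≈ 0.279.
p = a·p₁ + b·p₂ ≈ (0.779, -0.482, 0.400); φ = arcsin(p_z) ≈ 23.58°, λ = atan2(p_y, p_x) ≈ -31.75°.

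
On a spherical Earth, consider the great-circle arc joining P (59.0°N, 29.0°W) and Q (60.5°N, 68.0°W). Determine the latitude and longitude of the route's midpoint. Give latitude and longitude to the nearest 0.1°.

≈ (61.2°N, 48.0°W)

Convert each endpoint to a unit vector on the sphere (x = cos φ cos λ, y = cos φ sin λ, z = sin φ).
The central angle between the endpoints is δ = arccos(p₁·p₂) ≈ 0.339 rad (19.4°).
Interpolate at f = 1/2 with slerp weights a = sin((1−f)δ)/sin δ ≈ 0.507, b = sin(fδ)/sin δ ≈ 0.507.
p = a·p₁ + b·p₂ ≈ (0.322, -0.358, 0.876); φ = arcsin(p_z) ≈ 61.20°, λ = atan2(p_y, p_x) ≈ -48.04°.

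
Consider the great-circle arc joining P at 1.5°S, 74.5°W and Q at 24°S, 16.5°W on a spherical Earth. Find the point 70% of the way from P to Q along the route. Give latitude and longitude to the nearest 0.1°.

≈ 18.9°S, 35.2°W

Convert each endpoint to a unit vector on the sphere (x = cos φ cos λ, y = cos φ sin λ, z = sin φ).
The central angle between the endpoints is δ = arccos(p₁·p₂) ≈ 1.053 rad (60.4°).
Interpolate at f = 0.70 with slerp weights a = sin((1−f)δ)/sin δ ≈ 0.358, b = sin(fδ)/sin δ ≈ 0.774.
p = a·p₁ + b·p₂ ≈ (0.773, -0.545, -0.324); φ = arcsin(p_z) ≈ -18.91°, λ = atan2(p_y, p_x) ≈ -35.19°.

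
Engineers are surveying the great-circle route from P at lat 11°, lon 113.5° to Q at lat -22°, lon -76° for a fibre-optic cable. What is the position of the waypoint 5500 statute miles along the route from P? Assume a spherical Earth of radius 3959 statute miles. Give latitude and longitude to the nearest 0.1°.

≈ lat -46.3°, lon 175.5°

Convert each endpoint to a unit vector on the sphere (x = cos φ cos λ, y = cos φ sin λ, z = sin φ).
The central angle between the endpoints is δ = arccos(p₁·p₂) ≈ 2.893 rad (165.7°). The total great-circle distance is δ·R ≈ 2.893 × 3959 ≈ 11452 mi, so the target fraction is f = 5500/11452 ≈ 0.480.
Interpolate at f ≈ 0.480 with slerp weights a = sin((1−f)δ)/sin δ ≈ 4.048, b = sin(fδ)/sin δ ≈ 3.990.
p = a·p₁ + b·p₂ ≈ (-0.689, 0.054, -0.722); φ = arcsin(p_z) ≈ -46.26°, λ = atan2(p_y, p_x) ≈ 175.52°.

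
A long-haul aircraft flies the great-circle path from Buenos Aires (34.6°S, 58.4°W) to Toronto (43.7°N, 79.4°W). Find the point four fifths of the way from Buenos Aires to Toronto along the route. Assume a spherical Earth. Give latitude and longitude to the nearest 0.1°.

From cos δ = sin φ₁ sin φ₂ + cos φ₁ cos φ₂ cos Δλ, the central angle is δ ≈ 1.407 rad (80.6°).
Interpolate at f = 4/5 with slerp weights a = sin((1−f)δ)/sin δ ≈ 0.281, b = sin(fδ)/sin δ ≈ 0.915.
p = a·p₁ + b·p₂ ≈ (0.243, -0.847, 0.472); φ = arcsin(p_z) ≈ 28.17°, λ = atan2(p_y, p_x) ≈ -74.00°.

≈ 28.2°N, 74.0°W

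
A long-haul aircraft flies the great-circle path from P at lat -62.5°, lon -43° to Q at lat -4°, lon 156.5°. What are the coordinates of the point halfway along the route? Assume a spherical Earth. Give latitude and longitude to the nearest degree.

Convert each endpoint to a unit vector on the sphere (x = cos φ cos λ, y = cos φ sin λ, z = sin φ).
The central angle between the endpoints is δ = arccos(p₁·p₂) ≈ 1.952 rad (111.9°).
Interpolate at f = 1/2 with slerp weights a = sin((1−f)δ)/sin δ ≈ 0.893, b = sin(fδ)/sin δ ≈ 0.893.
p = a·p₁ + b·p₂ ≈ (-0.515, 0.074, -0.854); φ = arcsin(p_z) ≈ -58.64°, λ = atan2(p_y, p_x) ≈ 171.83°.

≈ lat -59°, lon 172°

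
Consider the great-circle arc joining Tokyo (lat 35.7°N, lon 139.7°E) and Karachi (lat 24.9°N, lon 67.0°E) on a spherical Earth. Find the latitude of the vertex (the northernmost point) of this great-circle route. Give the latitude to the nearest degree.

≈ 37°N

The great circle lies in the plane with unit normal n̂ = (p₁ × p₂)/|p₁ × p₂|.
Here n̂_z ≈ -0.794; the vertex latitude is φ_max = arccos|n̂_z| ≈ 37.4°.
Check via Clairaut: cos φ_max = |cos φ₁| · sin C = cos(35.7°)·sin(78.0°) ≈ 0.794, again giving ≈ 37.4°.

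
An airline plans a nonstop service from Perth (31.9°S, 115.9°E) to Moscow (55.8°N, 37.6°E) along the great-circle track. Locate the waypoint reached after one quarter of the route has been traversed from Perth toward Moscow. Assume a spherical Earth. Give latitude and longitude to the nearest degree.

Convert each endpoint to a unit vector on the sphere (x = cos φ cos λ, y = cos φ sin λ, z = sin φ).
The central angle between the endpoints is δ = arccos(p₁·p₂) ≈ 1.918 rad (109.9°).
Interpolate at f = 1/4 with slerp weights a = sin((1−f)δ)/sin δ ≈ 1.054, b = sin(fδ)/sin δ ≈ 0.491.
p = a·p₁ + b·p₂ ≈ (-0.172, 0.973, -0.151); φ = arcsin(p_z) ≈ -8.70°, λ = atan2(p_y, p_x) ≈ 100.05°.

≈ 9°S, 100°E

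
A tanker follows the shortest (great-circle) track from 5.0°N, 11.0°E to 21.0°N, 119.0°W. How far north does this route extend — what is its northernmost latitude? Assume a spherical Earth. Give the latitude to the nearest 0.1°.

≈ 30.2°N

The great circle lies in the plane with unit normal n̂ = (p₁ × p₂)/|p₁ × p₂|.
Here n̂_z ≈ -0.865; the vertex latitude is φ_max = arccos|n̂_z| ≈ 30.2°.
Check via Clairaut: cos φ_max = |cos φ₁| · sin C = cos(5.0°)·sin(60.2°) ≈ 0.865, again giving ≈ 30.2°.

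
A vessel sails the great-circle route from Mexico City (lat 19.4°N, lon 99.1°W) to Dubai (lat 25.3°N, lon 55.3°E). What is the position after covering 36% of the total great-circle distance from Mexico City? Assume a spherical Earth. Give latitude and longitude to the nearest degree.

≈ lat 55°N, lon 60°W

From cos δ = sin φ₁ sin φ₂ + cos φ₁ cos φ₂ cos Δλ, the central angle is δ ≈ 2.249 rad (128.8°).
Interpolate at f = 0.36 with slerp weights a = sin((1−f)δ)/sin δ ≈ 1.273, b = sin(fδ)/sin δ ≈ 0.929.
p = a·p₁ + b·p₂ ≈ (0.288, -0.495, 0.820); φ = arcsin(p_z) ≈ 55.08°, λ = atan2(p_y, p_x) ≈ -59.74°.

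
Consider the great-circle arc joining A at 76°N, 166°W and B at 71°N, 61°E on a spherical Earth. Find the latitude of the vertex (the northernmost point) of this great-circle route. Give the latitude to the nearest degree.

≈ 83°N

The great circle lies in the plane with unit normal n̂ = (p₁ × p₂)/|p₁ × p₂|.
Here n̂_z ≈ -0.114; the vertex latitude is φ_max = arccos|n̂_z| ≈ 83.4°.
Check via Clairaut: cos φ_max = |cos φ₁| · sin C = cos(76.0°)·sin(28.2°) ≈ 0.114, again giving ≈ 83.4°.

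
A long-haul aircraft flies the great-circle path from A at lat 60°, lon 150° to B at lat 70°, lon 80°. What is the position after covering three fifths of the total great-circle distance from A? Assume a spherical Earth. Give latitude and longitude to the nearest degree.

The haversine formula gives a central angle δ ≈ 0.511 rad (29.3°) between the endpoints.
Interpolate at f = 3/5 with slerp weights a = sin((1−f)δ)/sin δ ≈ 0.415, b = sin(fδ)/sin δ ≈ 0.617.
p = a·p₁ + b·p₂ ≈ (-0.143, 0.312, 0.939); φ = arcsin(p_z) ≈ 69.95°, λ = atan2(p_y, p_x) ≈ 114.66°.

≈ lat 70°, lon 115°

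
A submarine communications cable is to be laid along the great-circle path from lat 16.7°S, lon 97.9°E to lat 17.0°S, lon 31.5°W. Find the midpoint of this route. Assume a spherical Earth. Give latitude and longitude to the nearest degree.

Write both endpoints as unit vectors p₁, p₂ with components (cos φ cos λ, cos φ sin λ, sin φ).
The central angle between the endpoints is δ = arccos(p₁·p₂) ≈ 2.091 rad (119.8°).
Interpolate at f = 1/2 with slerp weights a = sin((1−f)δ)/sin δ ≈ 0.997, b = sin(fδ)/sin δ ≈ 0.997.
p = a·p₁ + b·p₂ ≈ (0.682, 0.448, -0.578); φ = arcsin(p_z) ≈ -35.33°, λ = atan2(p_y, p_x) ≈ 33.30°.

≈ lat 35°S, lon 33°E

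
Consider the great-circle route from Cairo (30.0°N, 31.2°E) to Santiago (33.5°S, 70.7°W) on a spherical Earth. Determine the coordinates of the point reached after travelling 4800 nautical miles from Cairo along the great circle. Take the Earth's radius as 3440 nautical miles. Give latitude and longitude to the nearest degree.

Write both endpoints as unit vectors p₁, p₂ with components (cos φ cos λ, cos φ sin λ, sin φ).
The central angle between the endpoints is δ = arccos(p₁·p₂) ≈ 2.010 rad (115.1°). The total great-circle distance is δ·R ≈ 2.010 × 3440 ≈ 6913 nmi, so the target fraction is f = 4800/6913 ≈ 0.694.
Interpolate at f ≈ 0.694 with slerp weights a = sin((1−f)δ)/sin δ ≈ 0.637, b = sin(fδ)/sin δ ≈ 1.088.
p = a·p₁ + b·p₂ ≈ (0.771, -0.570, -0.282); φ = arcsin(p_z) ≈ -16.38°, λ = atan2(p_y, p_x) ≈ -36.48°.

≈ 16°S, 36°W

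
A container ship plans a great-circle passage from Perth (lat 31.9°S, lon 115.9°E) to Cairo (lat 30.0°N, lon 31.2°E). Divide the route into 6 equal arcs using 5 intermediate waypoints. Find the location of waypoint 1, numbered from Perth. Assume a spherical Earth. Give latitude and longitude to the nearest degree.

≈ lat 23°S, lon 100°E

Convert each endpoint to a unit vector on the sphere (x = cos φ cos λ, y = cos φ sin λ, z = sin φ).
The central angle between the endpoints is δ = arccos(p₁·p₂) ≈ 1.768 rad (101.3°).
Interpolate at f = 1/6 with slerp weights a = sin((1−f)δ)/sin δ ≈ 1.015, b = sin(fδ)/sin δ ≈ 0.296.
p = a·p₁ + b·p₂ ≈ (-0.157, 0.908, -0.388); φ = arcsin(p_z) ≈ -22.85°, λ = atan2(p_y, p_x) ≈ 99.81°.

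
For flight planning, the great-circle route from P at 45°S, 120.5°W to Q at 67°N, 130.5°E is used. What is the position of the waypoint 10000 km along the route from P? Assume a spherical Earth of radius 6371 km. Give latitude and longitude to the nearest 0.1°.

≈ 36.1°N, 163.4°W

Write both endpoints as unit vectors p₁, p₂ with components (cos φ cos λ, cos φ sin λ, sin φ).
The central angle between the endpoints is δ = arccos(p₁·p₂) ≈ 2.405 rad (137.8°). The total great-circle distance is δ·R ≈ 2.405 × 6371 ≈ 15323 km, so the target fraction is f = 10000/15323 ≈ 0.653.
Interpolate at f ≈ 0.653 with slerp weights a = sin((1−f)δ)/sin δ ≈ 1.104, b = sin(fδ)/sin δ ≈ 1.489.
p = a·p₁ + b·p₂ ≈ (-0.774, -0.230, 0.590); φ = arcsin(p_z) ≈ 36.14°, λ = atan2(p_y, p_x) ≈ -163.43°.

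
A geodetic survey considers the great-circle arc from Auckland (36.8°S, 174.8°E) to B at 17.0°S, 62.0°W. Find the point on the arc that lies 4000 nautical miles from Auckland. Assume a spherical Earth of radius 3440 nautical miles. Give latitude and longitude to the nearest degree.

≈ 41°S, 96°W

Write both endpoints as unit vectors p₁, p₂ with components (cos φ cos λ, cos φ sin λ, sin φ).
The central angle between the endpoints is δ = arccos(p₁·p₂) ≈ 1.817 rad (104.1°). The total great-circle distance is δ·R ≈ 1.817 × 3440 ≈ 6252 nmi, so the target fraction is f = 4000/6252 ≈ 0.640.
Interpolate at f ≈ 0.640 with slerp weights a = sin((1−f)δ)/sin δ ≈ 0.628, b = sin(fδ)/sin δ ≈ 0.947.
p = a·p₁ + b·p₂ ≈ (-0.076, -0.754, -0.653); φ = arcsin(p_z) ≈ -40.76°, λ = atan2(p_y, p_x) ≈ -95.74°.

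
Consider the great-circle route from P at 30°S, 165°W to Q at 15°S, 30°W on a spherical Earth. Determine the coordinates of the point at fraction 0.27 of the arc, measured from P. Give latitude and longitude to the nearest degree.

≈ 46°S, 130°W

Write both endpoints as unit vectors p₁, p₂ with components (cos φ cos λ, cos φ sin λ, sin φ).
The central angle between the endpoints is δ = arccos(p₁·p₂) ≈ 2.051 rad (117.5°).
Interpolate at f = 0.27 with slerp weights a = sin((1−f)δ)/sin δ ≈ 1.125, b = sin(fδ)/sin δ ≈ 0.593.
p = a·p₁ + b·p₂ ≈ (-0.445, -0.538, -0.716); φ = arcsin(p_z) ≈ -45.71°, λ = atan2(p_y, p_x) ≈ -129.55°.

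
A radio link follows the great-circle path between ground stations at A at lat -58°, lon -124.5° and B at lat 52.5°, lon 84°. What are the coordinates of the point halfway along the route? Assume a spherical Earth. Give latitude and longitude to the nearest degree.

≈ lat -11°, lon 144°

Convert each endpoint to a unit vector on the sphere (x = cos φ cos λ, y = cos φ sin λ, z = sin φ).
The central angle between the endpoints is δ = arccos(p₁·p₂) ≈ 2.845 rad (163.0°).
Interpolate at f = 1/2 with slerp weights a = sin((1−f)δ)/sin δ ≈ 3.383, b = sin(fδ)/sin δ ≈ 3.383.
p = a·p₁ + b·p₂ ≈ (-0.800, 0.571, -0.185); φ = arcsin(p_z) ≈ -10.66°, λ = atan2(p_y, p_x) ≈ 144.50°.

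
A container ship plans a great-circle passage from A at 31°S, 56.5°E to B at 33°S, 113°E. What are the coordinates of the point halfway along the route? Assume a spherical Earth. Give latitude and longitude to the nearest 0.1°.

≈ 35.3°S, 84.4°E

Write both endpoints as unit vectors p₁, p₂ with components (cos φ cos λ, cos φ sin λ, sin φ).
The central angle between the endpoints is δ = arccos(p₁·p₂) ≈ 0.827 rad (47.4°).
Interpolate at f = 1/2 with slerp weights a = sin((1−f)δ)/sin δ ≈ 0.546, b = sin(fδ)/sin δ ≈ 0.546.
p = a·p₁ + b·p₂ ≈ (0.079, 0.812, -0.579); φ = arcsin(p_z) ≈ -35.35°, λ = atan2(p_y, p_x) ≈ 84.41°.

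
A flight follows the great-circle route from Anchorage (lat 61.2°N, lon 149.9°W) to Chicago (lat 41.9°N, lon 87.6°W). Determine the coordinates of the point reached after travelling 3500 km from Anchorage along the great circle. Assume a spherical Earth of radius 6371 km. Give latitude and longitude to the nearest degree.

The haversine formula gives a central angle δ ≈ 0.720 rad (41.2°) between the endpoints. The total great-circle distance is δ·R ≈ 0.720 × 6371 ≈ 4586 km, so the target fraction is f = 3500/4586 ≈ 0.763.
Interpolate at f ≈ 0.763 with slerp weights a = sin((1−f)δ)/sin δ ≈ 0.257, b = sin(fδ)/sin δ ≈ 0.792.
p = a·p₁ + b·p₂ ≈ (-0.083, -0.651, 0.754); φ = arcsin(p_z) ≈ 48.98°, λ = atan2(p_y, p_x) ≈ -97.23°.

≈ lat 49°N, lon 97°W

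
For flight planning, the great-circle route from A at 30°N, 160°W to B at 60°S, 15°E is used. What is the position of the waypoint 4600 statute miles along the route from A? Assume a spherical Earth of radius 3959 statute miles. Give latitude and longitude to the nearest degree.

Convert each endpoint to a unit vector on the sphere (x = cos φ cos λ, y = cos φ sin λ, z = sin φ).
The central angle between the endpoints is δ = arccos(p₁·p₂) ≈ 2.615 rad (149.8°). The total great-circle distance is δ·R ≈ 2.615 × 3959 ≈ 10352 mi, so the target fraction is f = 4600/10352 ≈ 0.444.
Interpolate at f ≈ 0.444 with slerp weights a = sin((1−f)δ)/sin δ ≈ 1.975, b = sin(fδ)/sin δ ≈ 1.825.
p = a·p₁ + b·p₂ ≈ (-0.726, -0.349, -0.593); φ = arcsin(p_z) ≈ -36.36°, λ = atan2(p_y, p_x) ≈ -154.33°.

≈ 36°S, 154°W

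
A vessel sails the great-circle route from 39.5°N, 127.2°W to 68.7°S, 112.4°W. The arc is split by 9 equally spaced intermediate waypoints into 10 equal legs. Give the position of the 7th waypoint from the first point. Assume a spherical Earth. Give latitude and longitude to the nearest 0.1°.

≈ 36.4°S, 120.4°W

From cos δ = sin φ₁ sin φ₂ + cos φ₁ cos φ₂ cos Δλ, the central angle is δ ≈ 1.898 rad (108.8°).
Interpolate at f = 7/10 with slerp weights a = sin((1−f)δ)/sin δ ≈ 0.569, b = sin(fδ)/sin δ ≈ 1.025.
p = a·p₁ + b·p₂ ≈ (-0.408, -0.694, -0.593); φ = arcsin(p_z) ≈ -36.38°, λ = atan2(p_y, p_x) ≈ -120.41°.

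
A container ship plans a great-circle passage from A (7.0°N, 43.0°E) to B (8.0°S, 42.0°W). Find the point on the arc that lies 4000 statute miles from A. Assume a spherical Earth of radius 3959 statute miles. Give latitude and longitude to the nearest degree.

The haversine formula gives a central angle δ ≈ 1.502 rad (86.1°) between the endpoints. The total great-circle distance is δ·R ≈ 1.502 × 3959 ≈ 5947 mi, so the target fraction is f = 4000/5947 ≈ 0.673.
Interpolate at f ≈ 0.673 with slerp weights a = sin((1−f)δ)/sin δ ≈ 0.473, b = sin(fδ)/sin δ ≈ 0.849.
p = a·p₁ + b·p₂ ≈ (0.968, -0.242, -0.060); φ = arcsin(p_z) ≈ -3.47°, λ = atan2(p_y, p_x) ≈ -14.05°.

≈ (3°S, 14°W)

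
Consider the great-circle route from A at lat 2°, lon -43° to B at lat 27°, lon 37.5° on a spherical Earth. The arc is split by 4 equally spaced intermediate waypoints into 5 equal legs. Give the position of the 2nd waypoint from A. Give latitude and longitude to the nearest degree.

Write both endpoints as unit vectors p₁, p₂ with components (cos φ cos λ, cos φ sin λ, sin φ).
The central angle between the endpoints is δ = arccos(p₁·p₂) ≈ 1.407 rad (80.6°).
Interpolate at f = 2/5 with slerp weights a = sin((1−f)δ)/sin δ ≈ 0.758, b = sin(fδ)/sin δ ≈ 0.541.
p = a·p₁ + b·p₂ ≈ (0.936, -0.223, 0.272); φ = arcsin(p_z) ≈ 15.78°, λ = atan2(p_y, p_x) ≈ -13.40°.

≈ lat 16°, lon -13°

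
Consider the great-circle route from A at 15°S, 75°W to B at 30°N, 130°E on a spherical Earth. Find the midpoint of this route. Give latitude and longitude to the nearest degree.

≈ 31°N, 139°W

The haversine formula gives a central angle δ ≈ 2.663 rad (152.6°) between the endpoints.
Interpolate at f = 1/2 with slerp weights a = sin((1−f)δ)/sin δ ≈ 2.109, b = sin(fδ)/sin δ ≈ 2.109.
p = a·p₁ + b·p₂ ≈ (-0.647, -0.568, 0.509); φ = arcsin(p_z) ≈ 30.57°, λ = atan2(p_y, p_x) ≈ -138.68°.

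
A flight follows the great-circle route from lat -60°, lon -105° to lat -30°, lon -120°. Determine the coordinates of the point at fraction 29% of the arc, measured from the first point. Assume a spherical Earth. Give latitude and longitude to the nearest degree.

From cos δ = sin φ₁ sin φ₂ + cos φ₁ cos φ₂ cos Δλ, the central angle is δ ≈ 0.552 rad (31.6°).
Interpolate at f = 0.29 with slerp weights a = sin((1−f)δ)/sin δ ≈ 0.728, b = sin(fδ)/sin δ ≈ 0.304.
p = a·p₁ + b·p₂ ≈ (-0.226, -0.580, -0.783); φ = arcsin(p_z) ≈ -51.52°, λ = atan2(p_y, p_x) ≈ -111.29°.

≈ lat -52°, lon -111°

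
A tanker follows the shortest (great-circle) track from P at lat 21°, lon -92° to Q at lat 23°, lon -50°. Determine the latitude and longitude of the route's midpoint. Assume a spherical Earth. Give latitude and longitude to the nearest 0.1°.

≈ lat 23.4°, lon -71.2°

Write both endpoints as unit vectors p₁, p₂ with components (cos φ cos λ, cos φ sin λ, sin φ).
The central angle between the endpoints is δ = arccos(p₁·p₂) ≈ 0.678 rad (38.9°).
Interpolate at f = 1/2 with slerp weights a = sin((1−f)δ)/sin δ ≈ 0.530, b = sin(fδ)/sin δ ≈ 0.530.
p = a·p₁ + b·p₂ ≈ (0.296, -0.869, 0.397); φ = arcsin(p_z) ≈ 23.40°, λ = atan2(p_y, p_x) ≈ -71.16°.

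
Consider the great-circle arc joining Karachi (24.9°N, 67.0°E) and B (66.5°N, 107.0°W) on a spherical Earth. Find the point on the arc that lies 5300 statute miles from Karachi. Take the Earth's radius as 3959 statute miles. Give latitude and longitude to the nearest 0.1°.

Write both endpoints as unit vectors p₁, p₂ with components (cos φ cos λ, cos φ sin λ, sin φ).
The central angle between the endpoints is δ = arccos(p₁·p₂) ≈ 1.544 rad (88.5°). The total great-circle distance is δ·R ≈ 1.544 × 3959 ≈ 6114 mi, so the target fraction is f = 5300/6114 ≈ 0.867.
Interpolate at f ≈ 0.867 with slerp weights a = sin((1−f)δ)/sin δ ≈ 0.204, b = sin(fδ)/sin δ ≈ 0.974.
p = a·p₁ + b·p₂ ≈ (-0.041, -0.201, 0.979); φ = arcsin(p_z) ≈ 78.18°, λ = atan2(p_y, p_x) ≈ -101.57°.

≈ (78.2°N, 101.6°W)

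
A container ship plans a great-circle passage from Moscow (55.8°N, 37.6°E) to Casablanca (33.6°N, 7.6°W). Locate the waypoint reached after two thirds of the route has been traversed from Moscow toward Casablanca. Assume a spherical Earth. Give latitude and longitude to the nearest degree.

≈ 43°N, 4°E

Write both endpoints as unit vectors p₁, p₂ with components (cos φ cos λ, cos φ sin λ, sin φ).
The central angle between the endpoints is δ = arccos(p₁·p₂) ≈ 0.664 rad (38.0°).
Interpolate at f = 2/3 with slerp weights a = sin((1−f)δ)/sin δ ≈ 0.356, b = sin(fδ)/sin δ ≈ 0.695.
p = a·p₁ + b·p₂ ≈ (0.732, 0.046, 0.679); φ = arcsin(p_z) ≈ 42.79°, λ = atan2(p_y, p_x) ≈ 3.56°.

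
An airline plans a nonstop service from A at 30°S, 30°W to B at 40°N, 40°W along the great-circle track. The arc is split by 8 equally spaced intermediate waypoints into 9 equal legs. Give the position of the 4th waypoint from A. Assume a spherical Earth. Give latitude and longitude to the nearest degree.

≈ 1°N, 34°W

Write both endpoints as unit vectors p₁, p₂ with components (cos φ cos λ, cos φ sin λ, sin φ).
The central angle between the endpoints is δ = arccos(p₁·p₂) ≈ 1.232 rad (70.6°).
Interpolate at f = 4/9 with slerp weights a = sin((1−f)δ)/sin δ ≈ 0.670, b = sin(fδ)/sin δ ≈ 0.552.
p = a·p₁ + b·p₂ ≈ (0.827, -0.562, 0.020); φ = arcsin(p_z) ≈ 1.13°, λ = atan2(p_y, p_x) ≈ -34.21°.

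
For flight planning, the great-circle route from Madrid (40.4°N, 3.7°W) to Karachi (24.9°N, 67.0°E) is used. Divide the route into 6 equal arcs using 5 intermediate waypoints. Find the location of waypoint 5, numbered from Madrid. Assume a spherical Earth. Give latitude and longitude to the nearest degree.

≈ (30°N, 57°E)

Write both endpoints as unit vectors p₁, p₂ with components (cos φ cos λ, cos φ sin λ, sin φ).
The central angle between the endpoints is δ = arccos(p₁·p₂) ≈ 1.046 rad (59.9°).
Interpolate at f = 5/6 with slerp weights a = sin((1−f)δ)/sin δ ≈ 0.200, b = sin(fδ)/sin δ ≈ 0.884.
p = a·p₁ + b·p₂ ≈ (0.466, 0.729, 0.502); φ = arcsin(p_z) ≈ 30.15°, λ = atan2(p_y, p_x) ≈ 57.41°.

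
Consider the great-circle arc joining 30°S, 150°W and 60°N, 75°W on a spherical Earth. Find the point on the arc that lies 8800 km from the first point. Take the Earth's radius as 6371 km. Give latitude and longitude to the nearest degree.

Write both endpoints as unit vectors p₁, p₂ with components (cos φ cos λ, cos φ sin λ, sin φ).
The central angle between the endpoints is δ = arccos(p₁·p₂) ≈ 1.898 rad (108.7°). The total great-circle distance is δ·R ≈ 1.898 × 6371 ≈ 12089 km, so the target fraction is f = 8800/12089 ≈ 0.728.
Interpolate at f ≈ 0.728 with slerp weights a = sin((1−f)δ)/sin δ ≈ 0.521, b = sin(fδ)/sin δ ≈ 1.037.
p = a·p₁ + b·p₂ ≈ (-0.257, -0.726, 0.637); φ = arcsin(p_z) ≈ 39.60°, λ = atan2(p_y, p_x) ≈ -109.46°.

≈ 40°N, 109°W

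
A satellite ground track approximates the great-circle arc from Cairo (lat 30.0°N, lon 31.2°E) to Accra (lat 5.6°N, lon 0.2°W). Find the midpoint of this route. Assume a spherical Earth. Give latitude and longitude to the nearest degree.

Write both endpoints as unit vectors p₁, p₂ with components (cos φ cos λ, cos φ sin λ, sin φ).
The central angle between the endpoints is δ = arccos(p₁·p₂) ≈ 0.669 rad (38.3°).
Interpolate at f = 1/2 with slerp weights a = sin((1−f)δ)/sin δ ≈ 0.529, b = sin(fδ)/sin δ ≈ 0.529.
p = a·p₁ + b·p₂ ≈ (0.919, 0.236, 0.316); φ = arcsin(p_z) ≈ 18.44°, λ = atan2(p_y, p_x) ≈ 14.38°.

≈ lat 18°N, lon 14°E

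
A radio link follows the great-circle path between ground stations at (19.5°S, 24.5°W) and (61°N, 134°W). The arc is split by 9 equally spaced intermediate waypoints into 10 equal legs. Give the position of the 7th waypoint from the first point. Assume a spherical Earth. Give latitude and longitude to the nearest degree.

≈ (49°N, 74°W)

From cos δ = sin φ₁ sin φ₂ + cos φ₁ cos φ₂ cos Δλ, the central angle is δ ≈ 2.031 rad (116.4°).
Interpolate at f = 7/10 with slerp weights a = sin((1−f)δ)/sin δ ≈ 0.639, b = sin(fδ)/sin δ ≈ 1.104.
p = a·p₁ + b·p₂ ≈ (0.176, -0.635, 0.752); φ = arcsin(p_z) ≈ 48.79°, λ = atan2(p_y, p_x) ≈ -74.48°.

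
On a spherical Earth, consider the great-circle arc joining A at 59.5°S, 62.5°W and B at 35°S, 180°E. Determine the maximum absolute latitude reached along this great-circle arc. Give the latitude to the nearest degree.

≈ 67°S

The great circle lies in the plane with unit normal n̂ = (p₁ × p₂)/|p₁ × p₂|.
Here n̂_z ≈ -0.387; the vertex latitude is φ_max = arccos|n̂_z| ≈ 67.2°.
Check via Clairaut: cos φ_max = |cos φ₁| · sin C = cos(59.5°)·sin(130.3°) ≈ 0.387, again giving ≈ 67.2°.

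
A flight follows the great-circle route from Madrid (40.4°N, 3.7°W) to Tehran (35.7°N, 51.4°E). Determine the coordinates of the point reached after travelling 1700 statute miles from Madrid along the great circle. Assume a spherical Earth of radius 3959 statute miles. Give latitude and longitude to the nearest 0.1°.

Convert each endpoint to a unit vector on the sphere (x = cos φ cos λ, y = cos φ sin λ, z = sin φ).
The central angle between the endpoints is δ = arccos(p₁·p₂) ≈ 0.749 rad (42.9°). The total great-circle distance is δ·R ≈ 0.749 × 3959 ≈ 2967 mi, so the target fraction is f = 1700/2967 ≈ 0.573.
Interpolate at f ≈ 0.573 with slerp weights a = sin((1−f)δ)/sin δ ≈ 0.462, b = sin(fδ)/sin δ ≈ 0.611.
p = a·p₁ + b·p₂ ≈ (0.661, 0.365, 0.656); φ = arcsin(p_z) ≈ 40.99°, λ = atan2(p_y, p_x) ≈ 28.93°.

≈ 41.0°N, 28.9°E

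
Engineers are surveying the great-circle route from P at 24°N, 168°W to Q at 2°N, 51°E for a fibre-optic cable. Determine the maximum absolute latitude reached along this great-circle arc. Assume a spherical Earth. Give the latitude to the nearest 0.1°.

≈ 36.9°N

The great circle lies in the plane with unit normal n̂ = (p₁ × p₂)/|p₁ × p₂|.
Here n̂_z ≈ -0.799; the vertex latitude is φ_max = arccos|n̂_z| ≈ 36.9°.
Check via Clairaut: cos φ_max = |cos φ₁| · sin C = cos(24.0°)·sin(61.1°) ≈ 0.799, again giving ≈ 36.9°.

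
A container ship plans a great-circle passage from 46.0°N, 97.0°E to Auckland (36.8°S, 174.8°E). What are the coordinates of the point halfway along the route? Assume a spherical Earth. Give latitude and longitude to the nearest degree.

Convert each endpoint to a unit vector on the sphere (x = cos φ cos λ, y = cos φ sin λ, z = sin φ).
The central angle between the endpoints is δ = arccos(p₁·p₂) ≈ 1.890 rad (108.3°).
Interpolate at f = 1/2 with slerp weights a = sin((1−f)δ)/sin δ ≈ 0.853, b = sin(fδ)/sin δ ≈ 0.853.
p = a·p₁ + b·p₂ ≈ (-0.753, 0.650, 0.103); φ = arcsin(p_z) ≈ 5.89°, λ = atan2(p_y, p_x) ≈ 139.18°.

≈ 6°N, 139°E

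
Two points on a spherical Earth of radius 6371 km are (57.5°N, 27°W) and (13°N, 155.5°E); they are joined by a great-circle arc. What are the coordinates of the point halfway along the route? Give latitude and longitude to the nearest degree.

Write both endpoints as unit vectors p₁, p₂ with components (cos φ cos λ, cos φ sin λ, sin φ).
The central angle between the endpoints is δ = arccos(p₁·p₂) ≈ 1.911 rad (109.5°).
Interpolate at f = 1/2 with slerp weights a = sin((1−f)δ)/sin δ ≈ 0.866, b = sin(fδ)/sin δ ≈ 0.866.
p = a·p₁ + b·p₂ ≈ (-0.353, 0.139, 0.925); φ = arcsin(p_z) ≈ 67.70°, λ = atan2(p_y, p_x) ≈ 158.57°.

≈ (68°N, 159°E)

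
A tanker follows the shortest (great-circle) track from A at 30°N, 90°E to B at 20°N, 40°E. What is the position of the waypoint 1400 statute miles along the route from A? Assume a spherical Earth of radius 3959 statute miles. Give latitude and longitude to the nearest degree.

≈ 28°N, 67°E

Write both endpoints as unit vectors p₁, p₂ with components (cos φ cos λ, cos φ sin λ, sin φ).
The central angle between the endpoints is δ = arccos(p₁·p₂) ≈ 0.804 rad (46.0°). The total great-circle distance is δ·R ≈ 0.804 × 3959 ≈ 3182 mi, so the target fraction is f = 1400/3182 ≈ 0.440.
Interpolate at f ≈ 0.440 with slerp weights a = sin((1−f)δ)/sin δ ≈ 0.604, b = sin(fδ)/sin δ ≈ 0.481.
p = a·p₁ + b·p₂ ≈ (0.346, 0.814, 0.467); φ = arcsin(p_z) ≈ 27.82°, λ = atan2(p_y, p_x) ≈ 66.95°.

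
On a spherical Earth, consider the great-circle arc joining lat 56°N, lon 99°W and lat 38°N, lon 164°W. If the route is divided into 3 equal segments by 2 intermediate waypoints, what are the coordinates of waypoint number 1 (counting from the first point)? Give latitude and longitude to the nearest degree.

≈ lat 54°N, lon 126°W

From cos δ = sin φ₁ sin φ₂ + cos φ₁ cos φ₂ cos Δλ, the central angle is δ ≈ 0.800 rad (45.8°).
Interpolate at f = 1/3 with slerp weights a = sin((1−f)δ)/sin δ ≈ 0.709, b = sin(fδ)/sin δ ≈ 0.367.
p = a·p₁ + b·p₂ ≈ (-0.340, -0.471, 0.814); φ = arcsin(p_z) ≈ 54.46°, λ = atan2(p_y, p_x) ≈ -125.83°.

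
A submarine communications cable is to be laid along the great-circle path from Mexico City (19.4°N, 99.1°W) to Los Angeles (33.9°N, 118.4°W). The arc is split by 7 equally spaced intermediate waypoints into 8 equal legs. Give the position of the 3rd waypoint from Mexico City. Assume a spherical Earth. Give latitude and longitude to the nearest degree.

≈ (25°N, 106°W)

The haversine formula gives a central angle δ ≈ 0.392 rad (22.5°) between the endpoints.
Interpolate at f = 3/8 with slerp weights a = sin((1−f)δ)/sin δ ≈ 0.635, b = sin(fδ)/sin δ ≈ 0.383.
p = a·p₁ + b·p₂ ≈ (-0.246, -0.871, 0.425); φ = arcsin(p_z) ≈ 25.13°, λ = atan2(p_y, p_x) ≈ -105.77°.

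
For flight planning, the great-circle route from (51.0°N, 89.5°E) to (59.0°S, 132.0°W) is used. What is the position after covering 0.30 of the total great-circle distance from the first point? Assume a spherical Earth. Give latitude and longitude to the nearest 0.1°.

≈ (15.7°N, 127.7°E)

From cos δ = sin φ₁ sin φ₂ + cos φ₁ cos φ₂ cos Δλ, the central angle is δ ≈ 2.711 rad (155.4°).
Interpolate at f = 0.30 with slerp weights a = sin((1−f)δ)/sin δ ≈ 2.271, b = sin(fδ)/sin δ ≈ 1.742.
p = a·p₁ + b·p₂ ≈ (-0.588, 0.762, 0.271); φ = arcsin(p_z) ≈ 15.73°, λ = atan2(p_y, p_x) ≈ 127.66°.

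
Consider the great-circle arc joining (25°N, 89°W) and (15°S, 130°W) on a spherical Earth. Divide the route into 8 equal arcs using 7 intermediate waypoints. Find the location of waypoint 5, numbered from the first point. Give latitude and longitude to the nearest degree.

≈ (0°N, 115°W)

From cos δ = sin φ₁ sin φ₂ + cos φ₁ cos φ₂ cos Δλ, the central angle is δ ≈ 0.987 rad (56.5°).
Interpolate at f = 5/8 with slerp weights a = sin((1−f)δ)/sin δ ≈ 0.434, b = sin(fδ)/sin δ ≈ 0.693.
p = a·p₁ + b·p₂ ≈ (-0.424, -0.906, 0.004); φ = arcsin(p_z) ≈ 0.22°, λ = atan2(p_y, p_x) ≈ -115.06°.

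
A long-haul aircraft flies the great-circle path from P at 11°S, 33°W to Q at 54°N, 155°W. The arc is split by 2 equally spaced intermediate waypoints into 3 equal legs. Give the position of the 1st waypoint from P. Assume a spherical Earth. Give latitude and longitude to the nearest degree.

Convert each endpoint to a unit vector on the sphere (x = cos φ cos λ, y = cos φ sin λ, z = sin φ).
The central angle between the endpoints is δ = arccos(p₁·p₂) ≈ 2.049 rad (117.4°).
Interpolate at f = 1/3 with slerp weights a = sin((1−f)δ)/sin δ ≈ 1.103, b = sin(fδ)/sin δ ≈ 0.711.
p = a·p₁ + b·p₂ ≈ (0.529, -0.766, 0.365); φ = arcsin(p_z) ≈ 21.39°, λ = atan2(p_y, p_x) ≈ -55.37°.

≈ 21°N, 55°W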